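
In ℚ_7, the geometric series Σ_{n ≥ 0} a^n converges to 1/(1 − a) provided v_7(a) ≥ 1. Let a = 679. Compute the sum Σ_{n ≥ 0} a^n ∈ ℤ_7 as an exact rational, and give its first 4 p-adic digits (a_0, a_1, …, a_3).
Σ a^n = 1/(1 − a) = -1/678;  first 4 digits = (1, 6, 0, 1)

v_7(a) = 1 ≥ 1, so the series converges in ℤ_7 to 1/(1 − a) = 1/(1 − 679) = -1/678. Expand this rational in ℤ_7: compute digits iteratively via d_i = x_i mod 7, x_{i+1} = (x_i − d_i)/7. The first 4 digits are (1, 6, 0, 1).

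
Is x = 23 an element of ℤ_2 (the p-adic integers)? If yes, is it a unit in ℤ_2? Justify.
x ∈ ℤ_2^× (unit); v_2(x) = 0

ℤ_2 = {x ∈ ℚ_2 : v_2(x) ≥ 0} and ℤ_2^× = {x ∈ ℤ_2 : v_2(x) = 0}. Here v_2(23) = v_2(num) − v_2(den) = 0; compare against these criteria.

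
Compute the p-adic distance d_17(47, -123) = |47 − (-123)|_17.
d_17(47, -123) = 1/17

Step 1 — x − y = 47 − (-123) = 170. Step 2 — v_17(170) = 1 (factor: 170 = (17^1 · 10); the sign does not affect v_p). Step 3 — |x − y|_17 = 17^{-1} = 1/17.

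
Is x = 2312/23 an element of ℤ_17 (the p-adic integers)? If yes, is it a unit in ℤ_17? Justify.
x ∈ ℤ_17 but not a unit; v_17(x) = 2 > 0

ℤ_17 = {x ∈ ℚ_17 : v_17(x) ≥ 0} and ℤ_17^× = {x ∈ ℤ_17 : v_17(x) = 0}. Here v_17(2312/23) = v_17(num) − v_17(den) = 2; compare against these criteria.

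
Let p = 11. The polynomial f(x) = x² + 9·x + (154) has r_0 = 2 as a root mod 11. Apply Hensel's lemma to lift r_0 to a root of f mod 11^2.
r_1 = 35 (mod 121)

Hensel: r_{i+1} = r_i − f(r_i)·(f′(r_i))^{-1} mod 11^{i+2}, f′(x) = 2x + 9. Iterate:
  r_0 = 2 (mod 11)
  r_1 = 35 (mod 121)
Final: r = 35 satisfies f(r) ≡ 0 mod 11^2.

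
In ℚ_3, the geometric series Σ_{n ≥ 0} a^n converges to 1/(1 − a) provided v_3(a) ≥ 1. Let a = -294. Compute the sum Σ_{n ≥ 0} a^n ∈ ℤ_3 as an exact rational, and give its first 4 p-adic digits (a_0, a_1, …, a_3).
Σ a^n = 1/(1 − a) = 1/295;  first 4 digits = (1, 1, 1, 2)

v_3(a) = 1 ≥ 1, so the series converges in ℤ_3 to 1/(1 − a) = 1/(1 − (-294)) = 1/295. Expand this rational in ℤ_3: compute digits iteratively via d_i = x_i mod 3, x_{i+1} = (x_i − d_i)/3. The first 4 digits are (1, 1, 1, 2).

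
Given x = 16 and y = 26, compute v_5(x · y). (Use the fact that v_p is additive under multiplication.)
v_5(416) = 0

v_p(x) = 0 (factor: 16 = 5^0 · 16); v_p(y) = 0 (factor: 26 = 5^0 · 26). Additivity: v_p(xy) = v_p(x) + v_p(y) = 0 + 0 = 0. (Direct check: xy = 416 = 5^0 · (416).)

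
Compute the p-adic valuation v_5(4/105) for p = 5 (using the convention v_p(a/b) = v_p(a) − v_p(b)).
v_5(4/105) = -1

Factor powers of 5 from the numerator and denominator of the reduced fraction: 4 = 5^0 · 4 and 105 = 5^1 · 21. Apply v_p(a/b) = v_p(a) − v_p(b): v_5(4/105) = 0 − 1 = -1.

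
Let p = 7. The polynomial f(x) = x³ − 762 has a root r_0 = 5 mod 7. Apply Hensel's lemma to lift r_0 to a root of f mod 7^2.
r_1 = 5 (mod 49)

Hensel: r_{i+1} = r_i − f(r_i)/f′(r_i) mod 7^{i+2}, where f′(x) = 3x². Iterate:
  r_0 = 5 (mod 7)
  r_1 = 5 (mod 49)
Final: r = 5 with f(r) ≡ 0 mod 7^2.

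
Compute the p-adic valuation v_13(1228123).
v_13(1228123) = 4

v_13(n) is the largest exponent k such that 13^k divides n. Factor out: 1228123 = 13^4 · 43. (Sign doesn't affect v_p.) So v_13(1228123) = 4.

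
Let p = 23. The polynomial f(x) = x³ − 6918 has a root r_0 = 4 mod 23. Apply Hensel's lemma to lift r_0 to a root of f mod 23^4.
r_3 = 75904 (mod 279841)

Hensel: r_{i+1} = r_i − f(r_i)/f′(r_i) mod 23^{i+2}, where f′(x) = 3x². Iterate:
  r_0 = 4 (mod 23)
  r_1 = 257 (mod 529)
  r_2 = 2902 (mod 12167)
  r_3 = 75904 (mod 279841)
Final: r = 75904 with f(r) ≡ 0 mod 23^4.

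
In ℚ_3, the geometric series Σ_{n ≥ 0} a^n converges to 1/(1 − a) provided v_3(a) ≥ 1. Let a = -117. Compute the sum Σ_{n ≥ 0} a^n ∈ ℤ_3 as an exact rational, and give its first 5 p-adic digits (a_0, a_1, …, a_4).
Σ a^n = 1/(1 − a) = 1/118;  first 5 digits = (1, 0, 2, 1, 2)

v_3(a) = 2 ≥ 1, so the series converges in ℤ_3 to 1/(1 − a) = 1/(1 − (-117)) = 1/118. Expand this rational in ℤ_3: compute digits iteratively via d_i = x_i mod 3, x_{i+1} = (x_i − d_i)/3. The first 5 digits are (1, 0, 2, 1, 2).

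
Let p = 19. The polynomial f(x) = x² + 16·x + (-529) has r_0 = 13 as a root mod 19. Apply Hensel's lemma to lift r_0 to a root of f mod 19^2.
r_1 = 51 (mod 361)

Hensel: r_{i+1} = r_i − f(r_i)·(f′(r_i))^{-1} mod 19^{i+2}, f′(x) = 2x + 16. Iterate:
  r_0 = 13 (mod 19)
  r_1 = 51 (mod 361)
Final: r = 51 satisfies f(r) ≡ 0 mod 19^2.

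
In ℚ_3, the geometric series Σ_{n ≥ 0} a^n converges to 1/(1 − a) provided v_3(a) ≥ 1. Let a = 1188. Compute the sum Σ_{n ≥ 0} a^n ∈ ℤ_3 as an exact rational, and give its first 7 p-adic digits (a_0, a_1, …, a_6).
Σ a^n = 1/(1 − a) = -1/1187;  first 7 digits = (1, 0, 0, 2, 2, 1, 2)

v_3(a) = 3 ≥ 1, so the series converges in ℤ_3 to 1/(1 − a) = 1/(1 − 1188) = -1/1187. Expand this rational in ℤ_3: compute digits iteratively via d_i = x_i mod 3, x_{i+1} = (x_i − d_i)/3. The first 7 digits are (1, 0, 0, 2, 2, 1, 2).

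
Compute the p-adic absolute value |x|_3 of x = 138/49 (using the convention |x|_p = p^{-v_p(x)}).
|138/49|_3 = 1/3

Step 1 — compute v_3(x) by factoring powers of 3 out of the numerator and denominator: v_3(138/49) = 1. Step 2 — apply |x|_p = p^{-v_p(x)} = 3^{-1} = 1/3.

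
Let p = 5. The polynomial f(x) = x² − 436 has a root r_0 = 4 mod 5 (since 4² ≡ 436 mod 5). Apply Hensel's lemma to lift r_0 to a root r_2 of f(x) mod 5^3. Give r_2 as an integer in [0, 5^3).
r_2 = 44 (mod 125)

Hensel's recurrence: r_{i+1} = r_i − f(r_i)·(f′(r_i))^{-1} mod 5^{i+2}, with f′(x) = 2x. Iterate:
  r_0 = 4 (mod 5)
  r_1 = 19 (mod 25)
  r_2 = 44 (mod 125)
Final: r_2 = 44, and one checks f(r_2) ≡ 0 mod 5^3.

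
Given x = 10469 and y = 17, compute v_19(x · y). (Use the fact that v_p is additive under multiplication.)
v_19(177973) = 2

v_p(x) = 2 (factor: 10469 = 19^2 · 29); v_p(y) = 0 (factor: 17 = 19^0 · 17). Additivity: v_p(xy) = v_p(x) + v_p(y) = 2 + 0 = 2. (Direct check: xy = 177973 = 19^2 · (493).)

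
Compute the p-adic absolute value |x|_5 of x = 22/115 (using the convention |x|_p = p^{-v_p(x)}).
|22/115|_5 = 5

Step 1 — compute v_5(x) by factoring powers of 5 out of the numerator and denominator: v_5(22/115) = -1. Step 2 — apply |x|_p = p^{-v_p(x)} = 5^{1} = 5.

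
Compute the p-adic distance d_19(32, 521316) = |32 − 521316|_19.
d_19(32, 521316) = 1/130321

Step 1 — x − y = 32 − 521316 = -521284. Step 2 — v_19(-521284) = 4 (factor: -521284 = −(19^4 · 4); the sign does not affect v_p). Step 3 — |x − y|_19 = 19^{-4} = 1/130321.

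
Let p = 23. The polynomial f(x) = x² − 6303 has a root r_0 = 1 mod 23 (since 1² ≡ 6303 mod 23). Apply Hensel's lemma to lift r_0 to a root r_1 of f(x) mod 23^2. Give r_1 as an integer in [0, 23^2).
r_1 = 507 (mod 529)

Hensel's recurrence: r_{i+1} = r_i − f(r_i)·(f′(r_i))^{-1} mod 23^{i+2}, with f′(x) = 2x. Iterate:
  r_0 = 1 (mod 23)
  r_1 = 507 (mod 529)
Final: r_1 = 507, and one checks f(r_1) ≡ 0 mod 23^2.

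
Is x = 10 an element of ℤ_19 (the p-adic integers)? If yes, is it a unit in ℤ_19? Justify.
x ∈ ℤ_19^× (unit); v_19(x) = 0

ℤ_19 = {x ∈ ℚ_19 : v_19(x) ≥ 0} and ℤ_19^× = {x ∈ ℤ_19 : v_19(x) = 0}. Here v_19(10) = v_19(num) − v_19(den) = 0; compare against these criteria.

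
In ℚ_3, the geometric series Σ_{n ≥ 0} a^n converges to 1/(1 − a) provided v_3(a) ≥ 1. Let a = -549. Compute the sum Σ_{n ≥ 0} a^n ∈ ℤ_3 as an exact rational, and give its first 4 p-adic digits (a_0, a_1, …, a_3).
Σ a^n = 1/(1 − a) = 1/550;  first 4 digits = (1, 0, 2, 0)

v_3(a) = 2 ≥ 1, so the series converges in ℤ_3 to 1/(1 − a) = 1/(1 − (-549)) = 1/550. Expand this rational in ℤ_3: compute digits iteratively via d_i = x_i mod 3, x_{i+1} = (x_i − d_i)/3. The first 4 digits are (1, 0, 2, 0).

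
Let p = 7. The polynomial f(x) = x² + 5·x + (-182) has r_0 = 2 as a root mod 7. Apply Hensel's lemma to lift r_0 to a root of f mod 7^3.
r_2 = 37 (mod 343)

Hensel: r_{i+1} = r_i − f(r_i)·(f′(r_i))^{-1} mod 7^{i+2}, f′(x) = 2x + 5. Iterate:
  r_0 = 2 (mod 7)
  r_1 = 37 (mod 49)
  r_2 = 37 (mod 343)
Final: r = 37 satisfies f(r) ≡ 0 mod 7^3.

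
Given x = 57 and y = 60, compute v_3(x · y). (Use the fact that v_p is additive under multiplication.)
v_3(3420) = 2

v_p(x) = 1 (factor: 57 = 3^1 · 19); v_p(y) = 1 (factor: 60 = 3^1 · 20). Additivity: v_p(xy) = v_p(x) + v_p(y) = 1 + 1 = 2. (Direct check: xy = 3420 = 3^2 · (380).)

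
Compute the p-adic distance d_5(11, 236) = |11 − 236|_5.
d_5(11, 236) = 1/25

Step 1 — x − y = 11 − 236 = -225. Step 2 — v_5(-225) = 2 (factor: -225 = −(5^2 · 9); the sign does not affect v_p). Step 3 — |x − y|_5 = 5^{-2} = 1/25.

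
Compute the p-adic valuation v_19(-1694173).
v_19(-1694173) = 4

v_19(n) is the largest exponent k such that 19^k divides n. Factor out: -1694173 = -19^4 · 13. (Sign doesn't affect v_p.) So v_19(-1694173) = 4.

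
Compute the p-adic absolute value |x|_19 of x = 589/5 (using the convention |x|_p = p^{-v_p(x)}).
|589/5|_19 = 1/19

Step 1 — compute v_19(x) by factoring powers of 19 out of the numerator and denominator: v_19(589/5) = 1. Step 2 — apply |x|_p = p^{-v_p(x)} = 19^{-1} = 1/19.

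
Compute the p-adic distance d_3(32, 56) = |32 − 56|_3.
d_3(32, 56) = 1/3

Step 1 — x − y = 32 − 56 = -24. Step 2 — v_3(-24) = 1 (factor: -24 = −(3^1 · 8); the sign does not affect v_p). Step 3 — |x − y|_3 = 3^{-1} = 1/3.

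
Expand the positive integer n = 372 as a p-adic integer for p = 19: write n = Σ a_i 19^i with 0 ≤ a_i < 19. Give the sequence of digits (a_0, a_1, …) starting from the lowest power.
(a_0, a_1, …) = (11, 0, 1)

Repeated division by 19 gives the digits low-to-high: 372 = 11 + 1·19^2. Digit sequence: (11, 0, 1).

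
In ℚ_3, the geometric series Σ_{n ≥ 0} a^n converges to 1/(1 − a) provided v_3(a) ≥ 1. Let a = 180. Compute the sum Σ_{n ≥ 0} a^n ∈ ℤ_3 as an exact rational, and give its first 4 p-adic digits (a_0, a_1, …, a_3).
Σ a^n = 1/(1 − a) = -1/179;  first 4 digits = (1, 0, 2, 0)

v_3(a) = 2 ≥ 1, so the series converges in ℤ_3 to 1/(1 − a) = 1/(1 − 180) = -1/179. Expand this rational in ℤ_3: compute digits iteratively via d_i = x_i mod 3, x_{i+1} = (x_i − d_i)/3. The first 4 digits are (1, 0, 2, 0).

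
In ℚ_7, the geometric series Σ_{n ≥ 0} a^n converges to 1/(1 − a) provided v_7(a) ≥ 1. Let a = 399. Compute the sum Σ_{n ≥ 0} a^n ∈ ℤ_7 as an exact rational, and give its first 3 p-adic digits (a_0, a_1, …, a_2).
Σ a^n = 1/(1 − a) = -1/398;  first 3 digits = (1, 1, 2)

v_7(a) = 1 ≥ 1, so the series converges in ℤ_7 to 1/(1 − a) = 1/(1 − 399) = -1/398. Expand this rational in ℤ_7: compute digits iteratively via d_i = x_i mod 7, x_{i+1} = (x_i − d_i)/7. The first 3 digits are (1, 1, 2).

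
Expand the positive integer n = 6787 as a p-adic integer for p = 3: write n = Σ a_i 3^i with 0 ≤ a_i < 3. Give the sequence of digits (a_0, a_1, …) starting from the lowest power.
(a_0, a_1, …) = (1, 0, 1, 2, 2, 0, 0, 0, 1)

Repeated division by 3 gives the digits low-to-high: 6787 = 1 + 1·3^2 + 2·3^3 + 2·3^4 + 1·3^8. Digit sequence: (1, 0, 1, 2, 2, 0, 0, 0, 1).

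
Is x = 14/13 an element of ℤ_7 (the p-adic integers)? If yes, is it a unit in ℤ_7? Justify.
x ∈ ℤ_7 but not a unit; v_7(x) = 1 > 0

ℤ_7 = {x ∈ ℚ_7 : v_7(x) ≥ 0} and ℤ_7^× = {x ∈ ℤ_7 : v_7(x) = 0}. Here v_7(14/13) = v_7(num) − v_7(den) = 1; compare against these criteria.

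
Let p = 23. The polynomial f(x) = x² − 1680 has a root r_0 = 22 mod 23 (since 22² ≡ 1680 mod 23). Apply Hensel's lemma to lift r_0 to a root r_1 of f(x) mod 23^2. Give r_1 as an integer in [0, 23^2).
r_1 = 482 (mod 529)

Hensel's recurrence: r_{i+1} = r_i − f(r_i)·(f′(r_i))^{-1} mod 23^{i+2}, with f′(x) = 2x. Iterate:
  r_0 = 22 (mod 23)
  r_1 = 482 (mod 529)
Final: r_1 = 482, and one checks f(r_1) ≡ 0 mod 23^2.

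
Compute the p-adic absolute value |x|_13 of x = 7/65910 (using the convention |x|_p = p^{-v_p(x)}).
|7/65910|_13 = 2197

Step 1 — compute v_13(x) by factoring powers of 13 out of the numerator and denominator: v_13(7/65910) = -3. Step 2 — apply |x|_p = p^{-v_p(x)} = 13^{3} = 2197.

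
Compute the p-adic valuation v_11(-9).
v_11(-9) = 0

v_11(n) is the largest exponent k such that 11^k divides n. Factor out: -9 = -11^0 · 9. (Sign doesn't affect v_p.) So v_11(-9) = 0.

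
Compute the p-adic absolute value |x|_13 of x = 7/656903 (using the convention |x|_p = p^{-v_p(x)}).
|7/656903|_13 = 28561

Step 1 — compute v_13(x) by factoring powers of 13 out of the numerator and denominator: v_13(7/656903) = -4. Step 2 — apply |x|_p = p^{-v_p(x)} = 13^{4} = 28561.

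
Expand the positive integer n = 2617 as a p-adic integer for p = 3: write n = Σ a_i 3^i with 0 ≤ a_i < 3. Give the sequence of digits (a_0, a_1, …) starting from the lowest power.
(a_0, a_1, …) = (1, 2, 2, 0, 2, 1, 0, 1)

Repeated division by 3 gives the digits low-to-high: 2617 = 1 + 2·3^1 + 2·3^2 + 2·3^4 + 1·3^5 + 1·3^7. Digit sequence: (1, 2, 2, 0, 2, 1, 0, 1).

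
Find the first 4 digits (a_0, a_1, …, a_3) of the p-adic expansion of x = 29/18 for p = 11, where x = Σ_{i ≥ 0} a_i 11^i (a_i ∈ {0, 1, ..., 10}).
(a_0, …, a_3) = (1, 8, 6, 0)

v_11(29/18) = 0 (numerator and denominator both coprime to 11), so x ∈ ℤ_11^×. Compute digits iteratively via a_i = x_i mod 11, x_{i+1} = (x_i − a_i)/11, with x_0 = x:
  x_0 = 29/18;  a_0 = 1;  x_1 = (x_0 − 1)/11 = 1/18
  x_1 = 1/18;  a_1 = 8;  x_2 = (x_1 − 8)/11 = -13/18
  x_2 = -13/18;  a_2 = 6;  x_3 = (x_2 − 6)/11 = -11/18
  x_3 = -11/18;  a_3 = 0;  x_4 = (x_3 − 0)/11 = -1/18
Digits: (1, 8, 6, 0).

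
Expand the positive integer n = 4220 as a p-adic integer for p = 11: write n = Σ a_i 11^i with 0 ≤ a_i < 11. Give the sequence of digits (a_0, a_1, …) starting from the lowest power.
(a_0, a_1, …) = (7, 9, 1, 3)

Repeated division by 11 gives the digits low-to-high: 4220 = 7 + 9·11^1 + 1·11^2 + 3·11^3. Digit sequence: (7, 9, 1, 3).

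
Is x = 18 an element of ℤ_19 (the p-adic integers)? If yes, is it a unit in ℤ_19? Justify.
x ∈ ℤ_19^× (unit); v_19(x) = 0

ℤ_19 = {x ∈ ℚ_19 : v_19(x) ≥ 0} and ℤ_19^× = {x ∈ ℤ_19 : v_19(x) = 0}. Here v_19(18) = v_19(num) − v_19(den) = 0; compare against these criteria.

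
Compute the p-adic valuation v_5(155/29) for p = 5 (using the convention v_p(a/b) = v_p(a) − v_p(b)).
v_5(155/29) = 1

Factor powers of 5 from the numerator and denominator of the reduced fraction: 155 = 5^1 · 31 and 29 = 5^0 · 29. Apply v_p(a/b) = v_p(a) − v_p(b): v_5(155/29) = 1 − 0 = 1.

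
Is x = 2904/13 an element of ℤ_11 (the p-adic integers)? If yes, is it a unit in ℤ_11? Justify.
x ∈ ℤ_11 but not a unit; v_11(x) = 2 > 0

ℤ_11 = {x ∈ ℚ_11 : v_11(x) ≥ 0} and ℤ_11^× = {x ∈ ℤ_11 : v_11(x) = 0}. Here v_11(2904/13) = v_11(num) − v_11(den) = 2; compare against these criteria.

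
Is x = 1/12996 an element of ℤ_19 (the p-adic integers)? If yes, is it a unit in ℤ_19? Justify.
x ∉ ℤ_19 (v_19(x) = -2 < 0)

ℤ_19 = {x ∈ ℚ_19 : v_19(x) ≥ 0} and ℤ_19^× = {x ∈ ℤ_19 : v_19(x) = 0}. Here v_19(1/12996) = v_19(num) − v_19(den) = -2; compare against these criteria.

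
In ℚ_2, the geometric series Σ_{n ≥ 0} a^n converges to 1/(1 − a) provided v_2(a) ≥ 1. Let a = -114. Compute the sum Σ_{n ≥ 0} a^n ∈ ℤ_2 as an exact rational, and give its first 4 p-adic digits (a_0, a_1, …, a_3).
Σ a^n = 1/(1 − a) = 1/115;  first 4 digits = (1, 1, 0, 1)

v_2(a) = 1 ≥ 1, so the series converges in ℤ_2 to 1/(1 − a) = 1/(1 − (-114)) = 1/115. Expand this rational in ℤ_2: compute digits iteratively via d_i = x_i mod 2, x_{i+1} = (x_i − d_i)/2. The first 4 digits are (1, 1, 0, 1).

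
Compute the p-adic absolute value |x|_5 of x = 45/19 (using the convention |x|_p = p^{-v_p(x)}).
|45/19|_5 = 1/5

Step 1 — compute v_5(x) by factoring powers of 5 out of the numerator and denominator: v_5(45/19) = 1. Step 2 — apply |x|_p = p^{-v_p(x)} = 5^{-1} = 1/5.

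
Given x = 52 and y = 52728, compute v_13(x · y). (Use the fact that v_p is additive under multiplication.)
v_13(2741856) = 4

v_p(x) = 1 (factor: 52 = 13^1 · 4); v_p(y) = 3 (factor: 52728 = 13^3 · 24). Additivity: v_p(xy) = v_p(x) + v_p(y) = 1 + 3 = 4. (Direct check: xy = 2741856 = 13^4 · (96).)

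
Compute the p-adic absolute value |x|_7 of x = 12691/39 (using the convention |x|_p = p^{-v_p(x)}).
|12691/39|_7 = 1/343

Step 1 — compute v_7(x) by factoring powers of 7 out of the numerator and denominator: v_7(12691/39) = 3. Step 2 — apply |x|_p = p^{-v_p(x)} = 7^{-3} = 1/343.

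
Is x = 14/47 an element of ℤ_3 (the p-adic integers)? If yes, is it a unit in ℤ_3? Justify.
x ∈ ℤ_3^× (unit); v_3(x) = 0

ℤ_3 = {x ∈ ℚ_3 : v_3(x) ≥ 0} and ℤ_3^× = {x ∈ ℤ_3 : v_3(x) = 0}. Here v_3(14/47) = v_3(num) − v_3(den) = 0; compare against these criteria.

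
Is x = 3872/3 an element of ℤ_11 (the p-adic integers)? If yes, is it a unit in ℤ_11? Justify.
x ∈ ℤ_11 but not a unit; v_11(x) = 2 > 0

ℤ_11 = {x ∈ ℚ_11 : v_11(x) ≥ 0} and ℤ_11^× = {x ∈ ℤ_11 : v_11(x) = 0}. Here v_11(3872/3) = v_11(num) − v_11(den) = 2; compare against these criteria.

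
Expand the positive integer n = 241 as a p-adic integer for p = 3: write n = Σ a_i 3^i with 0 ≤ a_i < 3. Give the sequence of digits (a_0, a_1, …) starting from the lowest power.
(a_0, a_1, …) = (1, 2, 2, 2, 2)

Repeated division by 3 gives the digits low-to-high: 241 = 1 + 2·3^1 + 2·3^2 + 2·3^3 + 2·3^4. Digit sequence: (1, 2, 2, 2, 2).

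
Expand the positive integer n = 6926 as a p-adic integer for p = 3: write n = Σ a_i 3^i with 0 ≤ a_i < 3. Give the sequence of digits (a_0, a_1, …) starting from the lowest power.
(a_0, a_1, …) = (2, 1, 1, 1, 1, 1, 0, 0, 1)

Repeated division by 3 gives the digits low-to-high: 6926 = 2 + 1·3^1 + 1·3^2 + 1·3^3 + 1·3^4 + 1·3^5 + 1·3^8. Digit sequence: (2, 1, 1, 1, 1, 1, 0, 0, 1).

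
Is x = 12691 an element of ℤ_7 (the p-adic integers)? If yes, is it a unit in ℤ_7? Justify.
x ∈ ℤ_7 but not a unit; v_7(x) = 3 > 0

ℤ_7 = {x ∈ ℚ_7 : v_7(x) ≥ 0} and ℤ_7^× = {x ∈ ℤ_7 : v_7(x) = 0}. Here v_7(12691) = v_7(num) − v_7(den) = 3; compare against these criteria.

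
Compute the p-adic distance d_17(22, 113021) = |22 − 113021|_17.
d_17(22, 113021) = 1/4913

Step 1 — x − y = 22 − 113021 = -112999. Step 2 — v_17(-112999) = 3 (factor: -112999 = −(17^3 · 23); the sign does not affect v_p). Step 3 — |x − y|_17 = 17^{-3} = 1/4913.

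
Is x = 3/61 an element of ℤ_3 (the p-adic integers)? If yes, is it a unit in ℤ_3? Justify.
x ∈ ℤ_3 but not a unit; v_3(x) = 1 > 0

ℤ_3 = {x ∈ ℚ_3 : v_3(x) ≥ 0} and ℤ_3^× = {x ∈ ℤ_3 : v_3(x) = 0}. Here v_3(3/61) = v_3(num) − v_3(den) = 1; compare against these criteria.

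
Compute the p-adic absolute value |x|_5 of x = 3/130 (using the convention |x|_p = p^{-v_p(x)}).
|3/130|_5 = 5

Step 1 — compute v_5(x) by factoring powers of 5 out of the numerator and denominator: v_5(3/130) = -1. Step 2 — apply |x|_p = p^{-v_p(x)} = 5^{1} = 5.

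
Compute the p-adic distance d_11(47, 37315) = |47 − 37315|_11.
d_11(47, 37315) = 1/1331

Step 1 — x − y = 47 − 37315 = -37268. Step 2 — v_11(-37268) = 3 (factor: -37268 = −(11^3 · 28); the sign does not affect v_p). Step 3 — |x − y|_11 = 11^{-3} = 1/1331.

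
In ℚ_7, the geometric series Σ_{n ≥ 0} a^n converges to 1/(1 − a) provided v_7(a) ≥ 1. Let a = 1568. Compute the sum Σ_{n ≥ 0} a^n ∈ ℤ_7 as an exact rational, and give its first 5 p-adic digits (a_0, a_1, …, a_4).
Σ a^n = 1/(1 − a) = -1/1567;  first 5 digits = (1, 0, 4, 4, 2)

v_7(a) = 2 ≥ 1, so the series converges in ℤ_7 to 1/(1 − a) = 1/(1 − 1568) = -1/1567. Expand this rational in ℤ_7: compute digits iteratively via d_i = x_i mod 7, x_{i+1} = (x_i − d_i)/7. The first 5 digits are (1, 0, 4, 4, 2).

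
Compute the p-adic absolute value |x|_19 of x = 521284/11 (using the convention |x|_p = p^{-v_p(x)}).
|521284/11|_19 = 1/130321

Step 1 — compute v_19(x) by factoring powers of 19 out of the numerator and denominator: v_19(521284/11) = 4. Step 2 — apply |x|_p = p^{-v_p(x)} = 19^{-4} = 1/130321.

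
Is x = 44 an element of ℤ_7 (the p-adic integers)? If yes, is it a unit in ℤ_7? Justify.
x ∈ ℤ_7^× (unit); v_7(x) = 0

ℤ_7 = {x ∈ ℚ_7 : v_7(x) ≥ 0} and ℤ_7^× = {x ∈ ℤ_7 : v_7(x) = 0}. Here v_7(44) = v_7(num) − v_7(den) = 0; compare against these criteria.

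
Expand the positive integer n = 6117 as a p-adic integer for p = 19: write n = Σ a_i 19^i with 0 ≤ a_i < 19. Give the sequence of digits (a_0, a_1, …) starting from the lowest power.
(a_0, a_1, …) = (18, 17, 16)

Repeated division by 19 gives the digits low-to-high: 6117 = 18 + 17·19^1 + 16·19^2. Digit sequence: (18, 17, 16).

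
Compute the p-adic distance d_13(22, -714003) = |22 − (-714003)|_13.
d_13(22, -714003) = 1/28561

Step 1 — x − y = 22 − (-714003) = 714025. Step 2 — v_13(714025) = 4 (factor: 714025 = (13^4 · 25); the sign does not affect v_p). Step 3 — |x − y|_13 = 13^{-4} = 1/28561.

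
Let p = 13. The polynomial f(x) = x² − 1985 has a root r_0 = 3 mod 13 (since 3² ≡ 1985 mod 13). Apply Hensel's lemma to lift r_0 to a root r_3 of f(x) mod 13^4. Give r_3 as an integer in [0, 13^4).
r_3 = 27823 (mod 28561)

Hensel's recurrence: r_{i+1} = r_i − f(r_i)·(f′(r_i))^{-1} mod 13^{i+2}, with f′(x) = 2x. Iterate:
  r_0 = 3 (mod 13)
  r_1 = 107 (mod 169)
  r_2 = 1459 (mod 2197)
  r_3 = 27823 (mod 28561)
Final: r_3 = 27823, and one checks f(r_3) ≡ 0 mod 13^4.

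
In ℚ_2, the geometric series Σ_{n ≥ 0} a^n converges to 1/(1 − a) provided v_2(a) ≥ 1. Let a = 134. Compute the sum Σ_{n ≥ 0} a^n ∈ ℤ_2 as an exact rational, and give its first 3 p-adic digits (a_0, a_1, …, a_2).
Σ a^n = 1/(1 − a) = -1/133;  first 3 digits = (1, 1, 0)

v_2(a) = 1 ≥ 1, so the series converges in ℤ_2 to 1/(1 − a) = 1/(1 − 134) = -1/133. Expand this rational in ℤ_2: compute digits iteratively via d_i = x_i mod 2, x_{i+1} = (x_i − d_i)/2. The first 3 digits are (1, 1, 0).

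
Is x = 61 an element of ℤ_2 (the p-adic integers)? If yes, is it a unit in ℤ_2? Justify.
x ∈ ℤ_2^× (unit); v_2(x) = 0

ℤ_2 = {x ∈ ℚ_2 : v_2(x) ≥ 0} and ℤ_2^× = {x ∈ ℤ_2 : v_2(x) = 0}. Here v_2(61) = v_2(num) − v_2(den) = 0; compare against these criteria.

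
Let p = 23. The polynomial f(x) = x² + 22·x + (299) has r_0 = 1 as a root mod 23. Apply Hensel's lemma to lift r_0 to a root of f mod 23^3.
r_2 = 737 (mod 12167)

Hensel: r_{i+1} = r_i − f(r_i)·(f′(r_i))^{-1} mod 23^{i+2}, f′(x) = 2x + 22. Iterate:
  r_0 = 1 (mod 23)
  r_1 = 208 (mod 529)
  r_2 = 737 (mod 12167)
Final: r = 737 satisfies f(r) ≡ 0 mod 23^3.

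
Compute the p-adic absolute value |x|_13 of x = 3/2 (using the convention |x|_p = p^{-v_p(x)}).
|3/2|_13 = 1

Step 1 — compute v_13(x) by factoring powers of 13 out of the numerator and denominator: v_13(3/2) = 0. Step 2 — apply |x|_p = p^{-v_p(x)} = 13^{0} = 1.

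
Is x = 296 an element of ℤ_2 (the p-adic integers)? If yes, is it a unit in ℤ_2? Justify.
x ∈ ℤ_2 but not a unit; v_2(x) = 3 > 0

ℤ_2 = {x ∈ ℚ_2 : v_2(x) ≥ 0} and ℤ_2^× = {x ∈ ℤ_2 : v_2(x) = 0}. Here v_2(296) = v_2(num) − v_2(den) = 3; compare against these criteria.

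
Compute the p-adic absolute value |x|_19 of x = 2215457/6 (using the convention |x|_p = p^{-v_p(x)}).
|2215457/6|_19 = 1/130321

Step 1 — compute v_19(x) by factoring powers of 19 out of the numerator and denominator: v_19(2215457/6) = 4. Step 2 — apply |x|_p = p^{-v_p(x)} = 19^{-4} = 1/130321.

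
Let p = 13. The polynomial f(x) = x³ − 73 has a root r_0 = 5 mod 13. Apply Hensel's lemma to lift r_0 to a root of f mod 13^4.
r_3 = 23457 (mod 28561)

Hensel: r_{i+1} = r_i − f(r_i)/f′(r_i) mod 13^{i+2}, where f′(x) = 3x². Iterate:
  r_0 = 5 (mod 13)
  r_1 = 135 (mod 169)
  r_2 = 1487 (mod 2197)
  r_3 = 23457 (mod 28561)
Final: r = 23457 with f(r) ≡ 0 mod 13^4.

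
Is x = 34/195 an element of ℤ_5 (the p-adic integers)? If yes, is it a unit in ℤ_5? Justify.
x ∉ ℤ_5 (v_5(x) = -1 < 0)

ℤ_5 = {x ∈ ℚ_5 : v_5(x) ≥ 0} and ℤ_5^× = {x ∈ ℤ_5 : v_5(x) = 0}. Here v_5(34/195) = v_5(num) − v_5(den) = -1; compare against these criteria.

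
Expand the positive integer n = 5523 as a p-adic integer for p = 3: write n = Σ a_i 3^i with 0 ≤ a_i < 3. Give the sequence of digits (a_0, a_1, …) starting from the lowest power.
(a_0, a_1, …) = (0, 2, 1, 0, 2, 1, 1, 2)

Repeated division by 3 gives the digits low-to-high: 5523 = 2·3^1 + 1·3^2 + 2·3^4 + 1·3^5 + 1·3^6 + 2·3^7. Digit sequence: (0, 2, 1, 0, 2, 1, 1, 2).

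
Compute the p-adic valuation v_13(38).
v_13(38) = 0

v_13(n) is the largest exponent k such that 13^k divides n. Factor out: 38 = 13^0 · 38. (Sign doesn't affect v_p.) So v_13(38) = 0.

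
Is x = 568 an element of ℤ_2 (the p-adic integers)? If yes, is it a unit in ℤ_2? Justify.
x ∈ ℤ_2 but not a unit; v_2(x) = 3 > 0

ℤ_2 = {x ∈ ℚ_2 : v_2(x) ≥ 0} and ℤ_2^× = {x ∈ ℤ_2 : v_2(x) = 0}. Here v_2(568) = v_2(num) − v_2(den) = 3; compare against these criteria.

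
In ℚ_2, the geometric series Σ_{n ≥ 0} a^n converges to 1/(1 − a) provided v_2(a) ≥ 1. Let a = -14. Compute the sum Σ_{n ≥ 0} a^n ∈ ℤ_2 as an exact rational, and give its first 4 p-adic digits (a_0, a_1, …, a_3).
Σ a^n = 1/(1 − a) = 1/15;  first 4 digits = (1, 1, 1, 1)

v_2(a) = 1 ≥ 1, so the series converges in ℤ_2 to 1/(1 − a) = 1/(1 − (-14)) = 1/15. Expand this rational in ℤ_2: compute digits iteratively via d_i = x_i mod 2, x_{i+1} = (x_i − d_i)/2. The first 4 digits are (1, 1, 1, 1).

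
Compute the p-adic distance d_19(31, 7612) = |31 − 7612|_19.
d_19(31, 7612) = 1/361

Step 1 — x − y = 31 − 7612 = -7581. Step 2 — v_19(-7581) = 2 (factor: -7581 = −(19^2 · 21); the sign does not affect v_p). Step 3 — |x − y|_19 = 19^{-2} = 1/361.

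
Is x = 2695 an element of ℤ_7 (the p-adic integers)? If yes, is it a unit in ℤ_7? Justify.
x ∈ ℤ_7 but not a unit; v_7(x) = 2 > 0

ℤ_7 = {x ∈ ℚ_7 : v_7(x) ≥ 0} and ℤ_7^× = {x ∈ ℤ_7 : v_7(x) = 0}. Here v_7(2695) = v_7(num) − v_7(den) = 2; compare against these criteria.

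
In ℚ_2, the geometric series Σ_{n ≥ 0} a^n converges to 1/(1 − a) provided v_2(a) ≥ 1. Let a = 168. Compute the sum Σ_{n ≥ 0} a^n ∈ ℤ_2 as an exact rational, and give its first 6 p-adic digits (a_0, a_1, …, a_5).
Σ a^n = 1/(1 − a) = -1/167;  first 6 digits = (1, 0, 0, 1, 0, 1)

v_2(a) = 3 ≥ 1, so the series converges in ℤ_2 to 1/(1 − a) = 1/(1 − 168) = -1/167. Expand this rational in ℤ_2: compute digits iteratively via d_i = x_i mod 2, x_{i+1} = (x_i − d_i)/2. The first 6 digits are (1, 0, 0, 1, 0, 1).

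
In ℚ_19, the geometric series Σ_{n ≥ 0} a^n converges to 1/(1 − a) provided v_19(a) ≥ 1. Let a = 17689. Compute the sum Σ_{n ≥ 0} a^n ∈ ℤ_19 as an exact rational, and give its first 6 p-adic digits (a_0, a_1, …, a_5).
Σ a^n = 1/(1 − a) = -1/17688;  first 6 digits = (1, 0, 11, 2, 7, 12)

v_19(a) = 2 ≥ 1, so the series converges in ℤ_19 to 1/(1 − a) = 1/(1 − 17689) = -1/17688. Expand this rational in ℤ_19: compute digits iteratively via d_i = x_i mod 19, x_{i+1} = (x_i − d_i)/19. The first 6 digits are (1, 0, 11, 2, 7, 12).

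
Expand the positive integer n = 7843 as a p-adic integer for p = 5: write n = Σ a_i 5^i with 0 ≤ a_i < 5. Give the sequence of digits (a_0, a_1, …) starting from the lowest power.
(a_0, a_1, …) = (3, 3, 3, 2, 2, 2)

Repeated division by 5 gives the digits low-to-high: 7843 = 3 + 3·5^1 + 3·5^2 + 2·5^3 + 2·5^4 + 2·5^5. Digit sequence: (3, 3, 3, 2, 2, 2).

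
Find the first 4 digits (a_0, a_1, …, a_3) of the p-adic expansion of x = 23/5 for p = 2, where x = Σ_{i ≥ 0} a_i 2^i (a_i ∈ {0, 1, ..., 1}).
(a_0, …, a_3) = (1, 1, 0, 1)

v_2(23/5) = 0 (numerator and denominator both coprime to 2), so x ∈ ℤ_2^×. Compute digits iteratively via a_i = x_i mod 2, x_{i+1} = (x_i − a_i)/2, with x_0 = x:
  x_0 = 23/5;  a_0 = 1;  x_1 = (x_0 − 1)/2 = 9/5
  x_1 = 9/5;  a_1 = 1;  x_2 = (x_1 − 1)/2 = 2/5
  x_2 = 2/5;  a_2 = 0;  x_3 = (x_2 − 0)/2 = 1/5
  x_3 = 1/5;  a_3 = 1;  x_4 = (x_3 − 1)/2 = -2/5
Digits: (1, 1, 0, 1).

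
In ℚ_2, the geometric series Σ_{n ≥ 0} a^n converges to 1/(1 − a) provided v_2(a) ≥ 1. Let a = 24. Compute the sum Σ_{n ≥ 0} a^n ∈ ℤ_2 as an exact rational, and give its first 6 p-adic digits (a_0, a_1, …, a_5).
Σ a^n = 1/(1 − a) = -1/23;  first 6 digits = (1, 0, 0, 1, 1, 0)

v_2(a) = 3 ≥ 1, so the series converges in ℤ_2 to 1/(1 − a) = 1/(1 − 24) = -1/23. Expand this rational in ℤ_2: compute digits iteratively via d_i = x_i mod 2, x_{i+1} = (x_i − d_i)/2. The first 6 digits are (1, 0, 0, 1, 1, 0).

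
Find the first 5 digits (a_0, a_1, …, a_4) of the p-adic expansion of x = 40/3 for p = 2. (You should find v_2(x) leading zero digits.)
(a_0, …, a_4) = (0, 0, 0, 1, 1)

v_2(40/3) = 3, so a_0 = ... = a_2 = 0. Factor out: x = 2^3 · u with u = 5/3 a unit in ℤ_2. Expand u iteratively via a_{v+i} = u_i mod 2, u_{i+1} = (u_i − a_{v+i})/2:
  u_0 = 5/3;  a_3 = 1;  u_1 = (u_0 − 1)/2 = 1/3
  u_1 = 1/3;  a_4 = 1;  u_2 = (u_1 − 1)/2 = -1/3
Digits: (0, 0, 0, 1, 1).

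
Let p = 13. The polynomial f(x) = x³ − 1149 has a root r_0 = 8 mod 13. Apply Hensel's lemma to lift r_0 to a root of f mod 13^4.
r_3 = 26892 (mod 28561)

Hensel: r_{i+1} = r_i − f(r_i)/f′(r_i) mod 13^{i+2}, where f′(x) = 3x². Iterate:
  r_0 = 8 (mod 13)
  r_1 = 21 (mod 169)
  r_2 = 528 (mod 2197)
  r_3 = 26892 (mod 28561)
Final: r = 26892 with f(r) ≡ 0 mod 13^4.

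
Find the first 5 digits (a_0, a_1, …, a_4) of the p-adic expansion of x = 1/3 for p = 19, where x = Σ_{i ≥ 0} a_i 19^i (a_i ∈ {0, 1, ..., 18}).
(a_0, …, a_4) = (13, 12, 12, 12, 12)

v_19(1/3) = 0 (numerator and denominator both coprime to 19), so x ∈ ℤ_19^×. Compute digits iteratively via a_i = x_i mod 19, x_{i+1} = (x_i − a_i)/19, with x_0 = x:
  x_0 = 1/3;  a_0 = 13;  x_1 = (x_0 − 13)/19 = -2/3
  x_1 = -2/3;  a_1 = 12;  x_2 = (x_1 − 12)/19 = -2/3
  x_2 = -2/3;  a_2 = 12;  x_3 = (x_2 − 12)/19 = -2/3
  x_3 = -2/3;  a_3 = 12;  x_4 = (x_3 − 12)/19 = -2/3
  x_4 = -2/3;  a_4 = 12;  x_5 = (x_4 − 12)/19 = -2/3
Digits: (13, 12, 12, 12, 12).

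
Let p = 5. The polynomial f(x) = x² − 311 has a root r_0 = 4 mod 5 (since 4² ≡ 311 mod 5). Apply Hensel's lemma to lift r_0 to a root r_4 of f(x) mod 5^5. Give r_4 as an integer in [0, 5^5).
r_4 = 3044 (mod 3125)

Hensel's recurrence: r_{i+1} = r_i − f(r_i)·(f′(r_i))^{-1} mod 5^{i+2}, with f′(x) = 2x. Iterate:
  r_0 = 4 (mod 5)
  r_1 = 19 (mod 25)
  r_2 = 44 (mod 125)
  r_3 = 544 (mod 625)
  r_4 = 3044 (mod 3125)
Final: r_4 = 3044, and one checks f(r_4) ≡ 0 mod 5^5.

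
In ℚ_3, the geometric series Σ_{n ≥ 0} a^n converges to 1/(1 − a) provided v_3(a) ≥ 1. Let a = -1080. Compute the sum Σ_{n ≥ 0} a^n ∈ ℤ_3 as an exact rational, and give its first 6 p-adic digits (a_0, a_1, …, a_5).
Σ a^n = 1/(1 − a) = 1/1081;  first 6 digits = (1, 0, 0, 2, 1, 1)

v_3(a) = 3 ≥ 1, so the series converges in ℤ_3 to 1/(1 − a) = 1/(1 − (-1080)) = 1/1081. Expand this rational in ℤ_3: compute digits iteratively via d_i = x_i mod 3, x_{i+1} = (x_i − d_i)/3. The first 6 digits are (1, 0, 0, 2, 1, 1).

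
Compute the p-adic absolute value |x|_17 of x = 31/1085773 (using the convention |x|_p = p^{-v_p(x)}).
|31/1085773|_17 = 83521

Step 1 — compute v_17(x) by factoring powers of 17 out of the numerator and denominator: v_17(31/1085773) = -4. Step 2 — apply |x|_p = p^{-v_p(x)} = 17^{4} = 83521.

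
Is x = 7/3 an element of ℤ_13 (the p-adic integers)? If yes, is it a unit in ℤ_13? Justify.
x ∈ ℤ_13^× (unit); v_13(x) = 0

ℤ_13 = {x ∈ ℚ_13 : v_13(x) ≥ 0} and ℤ_13^× = {x ∈ ℤ_13 : v_13(x) = 0}. Here v_13(7/3) = v_13(num) − v_13(den) = 0; compare against these criteria.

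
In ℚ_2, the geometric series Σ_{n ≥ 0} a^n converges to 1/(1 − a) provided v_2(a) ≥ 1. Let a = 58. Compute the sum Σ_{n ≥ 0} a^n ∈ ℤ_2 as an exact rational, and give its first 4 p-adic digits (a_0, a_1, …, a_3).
Σ a^n = 1/(1 − a) = -1/57;  first 4 digits = (1, 1, 1, 0)

v_2(a) = 1 ≥ 1, so the series converges in ℤ_2 to 1/(1 − a) = 1/(1 − 58) = -1/57. Expand this rational in ℤ_2: compute digits iteratively via d_i = x_i mod 2, x_{i+1} = (x_i − d_i)/2. The first 4 digits are (1, 1, 1, 0).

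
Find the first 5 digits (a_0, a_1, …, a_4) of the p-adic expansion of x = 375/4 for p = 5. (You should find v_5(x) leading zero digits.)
(a_0, …, a_4) = (0, 0, 0, 2, 1)

v_5(375/4) = 3, so a_0 = ... = a_2 = 0. Factor out: x = 5^3 · u with u = 3/4 a unit in ℤ_5. Expand u iteratively via a_{v+i} = u_i mod 5, u_{i+1} = (u_i − a_{v+i})/5:
  u_0 = 3/4;  a_3 = 2;  u_1 = (u_0 − 2)/5 = -1/4
  u_1 = -1/4;  a_4 = 1;  u_2 = (u_1 − 1)/5 = -1/4
Digits: (0, 0, 0, 2, 1).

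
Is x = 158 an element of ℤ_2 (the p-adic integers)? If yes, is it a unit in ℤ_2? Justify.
x ∈ ℤ_2 but not a unit; v_2(x) = 1 > 0

ℤ_2 = {x ∈ ℚ_2 : v_2(x) ≥ 0} and ℤ_2^× = {x ∈ ℤ_2 : v_2(x) = 0}. Here v_2(158) = v_2(num) − v_2(den) = 1; compare against these criteria.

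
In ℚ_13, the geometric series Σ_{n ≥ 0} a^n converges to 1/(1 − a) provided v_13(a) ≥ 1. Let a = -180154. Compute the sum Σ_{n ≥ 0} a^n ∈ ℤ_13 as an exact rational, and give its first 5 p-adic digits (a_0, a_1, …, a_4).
Σ a^n = 1/(1 − a) = 1/180155;  first 5 digits = (1, 0, 0, 9, 6)

v_13(a) = 3 ≥ 1, so the series converges in ℤ_13 to 1/(1 − a) = 1/(1 − (-180154)) = 1/180155. Expand this rational in ℤ_13: compute digits iteratively via d_i = x_i mod 13, x_{i+1} = (x_i − d_i)/13. The first 5 digits are (1, 0, 0, 9, 6).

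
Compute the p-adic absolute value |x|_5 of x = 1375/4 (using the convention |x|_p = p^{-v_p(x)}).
|1375/4|_5 = 1/125

Step 1 — compute v_5(x) by factoring powers of 5 out of the numerator and denominator: v_5(1375/4) = 3. Step 2 — apply |x|_p = p^{-v_p(x)} = 5^{-3} = 1/125.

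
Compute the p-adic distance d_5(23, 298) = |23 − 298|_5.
d_5(23, 298) = 1/25

Step 1 — x − y = 23 − 298 = -275. Step 2 — v_5(-275) = 2 (factor: -275 = −(5^2 · 11); the sign does not affect v_p). Step 3 — |x − y|_5 = 5^{-2} = 1/25.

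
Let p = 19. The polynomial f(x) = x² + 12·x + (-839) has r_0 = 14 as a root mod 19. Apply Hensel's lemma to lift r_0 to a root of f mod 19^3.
r_2 = 4403 (mod 6859)

Hensel: r_{i+1} = r_i − f(r_i)·(f′(r_i))^{-1} mod 19^{i+2}, f′(x) = 2x + 12. Iterate:
  r_0 = 14 (mod 19)
  r_1 = 71 (mod 361)
  r_2 = 4403 (mod 6859)
Final: r = 4403 satisfies f(r) ≡ 0 mod 19^3.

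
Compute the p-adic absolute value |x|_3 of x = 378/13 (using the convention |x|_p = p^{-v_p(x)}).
|378/13|_3 = 1/27

Step 1 — compute v_3(x) by factoring powers of 3 out of the numerator and denominator: v_3(378/13) = 3. Step 2 — apply |x|_p = p^{-v_p(x)} = 3^{-3} = 1/27.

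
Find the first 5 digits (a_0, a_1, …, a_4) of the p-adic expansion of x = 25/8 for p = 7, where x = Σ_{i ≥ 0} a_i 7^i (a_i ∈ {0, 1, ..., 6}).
(a_0, …, a_4) = (4, 6, 0, 6, 0)

v_7(25/8) = 0 (numerator and denominator both coprime to 7), so x ∈ ℤ_7^×. Compute digits iteratively via a_i = x_i mod 7, x_{i+1} = (x_i − a_i)/7, with x_0 = x:
  x_0 = 25/8;  a_0 = 4;  x_1 = (x_0 − 4)/7 = -1/8
  x_1 = -1/8;  a_1 = 6;  x_2 = (x_1 − 6)/7 = -7/8
  x_2 = -7/8;  a_2 = 0;  x_3 = (x_2 − 0)/7 = -1/8
  x_3 = -1/8;  a_3 = 6;  x_4 = (x_3 − 6)/7 = -7/8
  x_4 = -7/8;  a_4 = 0;  x_5 = (x_4 − 0)/7 = -1/8
Digits: (4, 6, 0, 6, 0).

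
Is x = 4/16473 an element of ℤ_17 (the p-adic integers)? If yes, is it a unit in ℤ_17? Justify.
x ∉ ℤ_17 (v_17(x) = -2 < 0)

ℤ_17 = {x ∈ ℚ_17 : v_17(x) ≥ 0} and ℤ_17^× = {x ∈ ℤ_17 : v_17(x) = 0}. Here v_17(4/16473) = v_17(num) − v_17(den) = -2; compare against these criteria.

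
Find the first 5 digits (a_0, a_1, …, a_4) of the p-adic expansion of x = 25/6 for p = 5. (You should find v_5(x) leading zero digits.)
(a_0, …, a_4) = (0, 0, 1, 4, 0)

v_5(25/6) = 2, so a_0 = ... = a_1 = 0. Factor out: x = 5^2 · u with u = 1/6 a unit in ℤ_5. Expand u iteratively via a_{v+i} = u_i mod 5, u_{i+1} = (u_i − a_{v+i})/5:
  u_0 = 1/6;  a_2 = 1;  u_1 = (u_0 − 1)/5 = -1/6
  u_1 = -1/6;  a_3 = 4;  u_2 = (u_1 − 4)/5 = -5/6
  u_2 = -5/6;  a_4 = 0;  u_3 = (u_2 − 0)/5 = -1/6
Digits: (0, 0, 1, 4, 0).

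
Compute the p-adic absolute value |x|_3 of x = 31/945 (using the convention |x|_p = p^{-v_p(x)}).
|31/945|_3 = 27

Step 1 — compute v_3(x) by factoring powers of 3 out of the numerator and denominator: v_3(31/945) = -3. Step 2 — apply |x|_p = p^{-v_p(x)} = 3^{3} = 27.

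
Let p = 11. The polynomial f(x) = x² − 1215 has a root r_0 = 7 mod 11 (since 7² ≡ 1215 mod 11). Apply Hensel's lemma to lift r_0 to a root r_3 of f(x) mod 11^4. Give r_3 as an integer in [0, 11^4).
r_3 = 2251 (mod 14641)

Hensel's recurrence: r_{i+1} = r_i − f(r_i)·(f′(r_i))^{-1} mod 11^{i+2}, with f′(x) = 2x. Iterate:
  r_0 = 7 (mod 11)
  r_1 = 73 (mod 121)
  r_2 = 920 (mod 1331)
  r_3 = 2251 (mod 14641)
Final: r_3 = 2251, and one checks f(r_3) ≡ 0 mod 11^4.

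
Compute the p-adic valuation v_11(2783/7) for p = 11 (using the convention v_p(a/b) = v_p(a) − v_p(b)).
v_11(2783/7) = 2

Factor powers of 11 from the numerator and denominator of the reduced fraction: 2783 = 11^2 · 23 and 7 = 11^0 · 7. Apply v_p(a/b) = v_p(a) − v_p(b): v_11(2783/7) = 2 − 0 = 2.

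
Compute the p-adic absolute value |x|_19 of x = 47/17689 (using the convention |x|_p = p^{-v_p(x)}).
|47/17689|_19 = 361

Step 1 — compute v_19(x) by factoring powers of 19 out of the numerator and denominator: v_19(47/17689) = -2. Step 2 — apply |x|_p = p^{-v_p(x)} = 19^{2} = 361.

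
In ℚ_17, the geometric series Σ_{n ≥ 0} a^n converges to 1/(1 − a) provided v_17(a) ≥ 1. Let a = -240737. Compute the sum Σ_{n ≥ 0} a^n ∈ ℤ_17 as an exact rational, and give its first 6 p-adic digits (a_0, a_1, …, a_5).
Σ a^n = 1/(1 − a) = 1/240738;  first 6 digits = (1, 0, 0, 2, 14, 16)

v_17(a) = 3 ≥ 1, so the series converges in ℤ_17 to 1/(1 − a) = 1/(1 − (-240737)) = 1/240738. Expand this rational in ℤ_17: compute digits iteratively via d_i = x_i mod 17, x_{i+1} = (x_i − d_i)/17. The first 6 digits are (1, 0, 0, 2, 14, 16).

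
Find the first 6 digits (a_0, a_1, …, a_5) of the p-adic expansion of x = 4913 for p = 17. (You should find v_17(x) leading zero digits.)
(a_0, …, a_5) = (0, 0, 0, 1, 0, 0)

v_17(4913) = 3, so a_0 = ... = a_2 = 0. Factor out: x = 17^3 · u with u = 1 a unit in ℤ_17. Expand u iteratively via a_{v+i} = u_i mod 17, u_{i+1} = (u_i − a_{v+i})/17:
  u_0 = 1;  a_3 = 1;  u_1 = (u_0 − 1)/17 = 0
  u_1 = 0;  a_4 = 0;  u_2 = (u_1 − 0)/17 = 0
  u_2 = 0;  a_5 = 0;  u_3 = (u_2 − 0)/17 = 0
Digits: (0, 0, 0, 1, 0, 0).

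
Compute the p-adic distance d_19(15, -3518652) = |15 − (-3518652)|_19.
d_19(15, -3518652) = 1/130321

Step 1 — x − y = 15 − (-3518652) = 3518667. Step 2 — v_19(3518667) = 4 (factor: 3518667 = (19^4 · 27); the sign does not affect v_p). Step 3 — |x − y|_19 = 19^{-4} = 1/130321.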